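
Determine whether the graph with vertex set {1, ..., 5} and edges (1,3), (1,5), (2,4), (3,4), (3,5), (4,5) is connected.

Step 1: Build adjacency list from edges:
  1: 3, 5
  2: 4
  3: 1, 4, 5
  4: 2, 3, 5
  5: 1, 3, 4

Step 2: Run BFS/DFS from vertex 1:
  Visited: {1, 3, 5, 4, 2}
  Reached 5 of 5 vertices

Step 3: All 5 vertices reached from vertex 1, so the graph is connected.
Answer: Yes, the graph is connected.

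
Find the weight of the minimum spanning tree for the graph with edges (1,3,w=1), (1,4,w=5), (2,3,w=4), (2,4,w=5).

Apply Kruskal's algorithm (sort edges by weight, add if no cycle):

Sorted edges by weight:
  (1,3) w=1
  (2,3) w=4
  (1,4) w=5
  (2,4) w=5

Add edge (1,3) w=1 -- no cycle. Running total: 1
Add edge (2,3) w=4 -- no cycle. Running total: 5
Add edge (1,4) w=5 -- no cycle. Running total: 10

MST edges: (1,3,w=1), (2,3,w=4), (1,4,w=5)
Total MST weight: 1 + 4 + 5 = 10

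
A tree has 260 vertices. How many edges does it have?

A tree on n vertices always has exactly n - 1 edges.
For n = 260: edges = 260 - 1 = 259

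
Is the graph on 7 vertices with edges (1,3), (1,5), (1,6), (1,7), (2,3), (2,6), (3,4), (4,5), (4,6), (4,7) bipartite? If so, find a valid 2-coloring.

Step 1: Attempt 2-coloring using BFS:
  Start at vertex 1, assign color 0
  Color vertex 3 with color 1 (neighbor of 1)
  Color vertex 5 with color 1 (neighbor of 1)
  Color vertex 6 with color 1 (neighbor of 1)
  Color vertex 7 with color 1 (neighbor of 1)
  Color vertex 2 with color 0 (neighbor of 3)
  Color vertex 4 with color 0 (neighbor of 3)

Step 2: 2-coloring succeeded. No conflicts found.
  Set A (color 0): {1, 2, 4}
  Set B (color 1): {3, 5, 6, 7}

The graph is bipartite with partition {1, 2, 4}, {3, 5, 6, 7}.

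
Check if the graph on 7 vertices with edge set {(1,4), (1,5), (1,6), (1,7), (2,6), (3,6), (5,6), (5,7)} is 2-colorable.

Step 1: Attempt 2-coloring using BFS:
  Start at vertex 1, assign color 0
  Color vertex 4 with color 1 (neighbor of 1)
  Color vertex 5 with color 1 (neighbor of 1)
  Color vertex 6 with color 1 (neighbor of 1)
  Color vertex 7 with color 1 (neighbor of 1)

Step 2: Conflict found! Vertices 5 and 6 are adjacent but have the same color.
This means the graph contains an odd cycle.

The graph is NOT bipartite.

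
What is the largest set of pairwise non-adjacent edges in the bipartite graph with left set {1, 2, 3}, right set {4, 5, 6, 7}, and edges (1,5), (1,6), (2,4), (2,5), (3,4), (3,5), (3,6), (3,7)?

Step 1: List the neighbors of each left vertex:
  1: 5, 6
  2: 4, 5
  3: 4, 5, 6, 7

Step 2: Greedily match left vertices, then look for augmenting paths:
  Match 1 -- 5
  Match 2 -- 4
  Match 3 -- 6
  No augmenting path remains.

Step 3: Verify this is maximum:
  Matching size 3 = min(|L|, |R|) = min(3, 4), which is an upper bound, so this matching is maximum.

Maximum matching: {(1,5), (2,4), (3,6)}
Size: 3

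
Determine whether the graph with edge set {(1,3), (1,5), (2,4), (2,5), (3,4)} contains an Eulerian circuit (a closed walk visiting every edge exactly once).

Step 1: Find the degree of each vertex:
  deg(1) = 2
  deg(2) = 2
  deg(3) = 2
  deg(4) = 2
  deg(5) = 2

Step 2: Count vertices with odd degree:
  All vertices have even degree (0 odd-degree vertices)

Step 3: Apply Euler's theorem:
  - Eulerian circuit exists iff graph is connected and all vertices have even degree
  - Eulerian path exists iff graph is connected and has 0 or 2 odd-degree vertices

Graph is connected with 0 odd-degree vertices.
Both Eulerian circuit and Eulerian path exist.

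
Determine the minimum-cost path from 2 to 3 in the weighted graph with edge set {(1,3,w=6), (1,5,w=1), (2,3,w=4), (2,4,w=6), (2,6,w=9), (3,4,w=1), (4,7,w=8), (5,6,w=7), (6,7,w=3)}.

Step 1: Build adjacency list with weights:
  1: 3(w=6), 5(w=1)
  2: 3(w=4), 4(w=6), 6(w=9)
  3: 1(w=6), 2(w=4), 4(w=1)
  4: 2(w=6), 3(w=1), 7(w=8)
  5: 1(w=1), 6(w=7)
  6: 2(w=9), 5(w=7), 7(w=3)
  7: 4(w=8), 6(w=3)

Step 2: Apply Dijkstra's algorithm from vertex 2:
  Visit vertex 2 (distance=0)
    Update dist[3] = 4
    Update dist[4] = 6
    Update dist[6] = 9
  Visit vertex 3 (distance=4)
    Update dist[1] = 10
    Update dist[4] = 5

Step 3: Shortest path: 2 -> 3
Total weight: 4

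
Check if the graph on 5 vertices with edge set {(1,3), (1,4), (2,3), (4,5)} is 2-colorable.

Step 1: Attempt 2-coloring using BFS:
  Start at vertex 1, assign color 0
  Color vertex 3 with color 1 (neighbor of 1)
  Color vertex 4 with color 1 (neighbor of 1)
  Color vertex 2 with color 0 (neighbor of 3)
  Color vertex 5 with color 0 (neighbor of 4)

Step 2: 2-coloring succeeded. No conflicts found.
  Set A (color 0): {1, 2, 5}
  Set B (color 1): {3, 4}

The graph is bipartite with partition {1, 2, 5}, {3, 4}.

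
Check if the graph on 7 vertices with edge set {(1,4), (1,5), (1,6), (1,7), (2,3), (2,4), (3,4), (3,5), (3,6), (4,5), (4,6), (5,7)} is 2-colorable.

Step 1: Attempt 2-coloring using BFS:
  Start at vertex 1, assign color 0
  Color vertex 4 with color 1 (neighbor of 1)
  Color vertex 5 with color 1 (neighbor of 1)
  Color vertex 6 with color 1 (neighbor of 1)
  Color vertex 7 with color 1 (neighbor of 1)
  Color vertex 2 with color 0 (neighbor of 4)
  Color vertex 3 with color 0 (neighbor of 4)

Step 2: Conflict found! Vertices 4 and 5 are adjacent but have the same color.
This means the graph contains an odd cycle.

The graph is NOT bipartite.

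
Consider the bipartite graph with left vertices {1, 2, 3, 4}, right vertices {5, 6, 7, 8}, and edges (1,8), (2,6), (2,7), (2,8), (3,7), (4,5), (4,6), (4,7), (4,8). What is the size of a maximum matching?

Step 1: List the neighbors of each left vertex:
  1: 8
  2: 6, 7, 8
  3: 7
  4: 5, 6, 7, 8

Step 2: Greedily match left vertices, then look for augmenting paths:
  Match 1 -- 8
  Match 2 -- 6
  Match 3 -- 7
  Match 4 -- 5
  No augmenting path remains.

Step 3: Verify this is maximum:
  Matching size 4 = min(|L|, |R|) = min(4, 4), which is an upper bound, so this matching is maximum.

Maximum matching: {(1,8), (2,6), (3,7), (4,5)}
Size: 4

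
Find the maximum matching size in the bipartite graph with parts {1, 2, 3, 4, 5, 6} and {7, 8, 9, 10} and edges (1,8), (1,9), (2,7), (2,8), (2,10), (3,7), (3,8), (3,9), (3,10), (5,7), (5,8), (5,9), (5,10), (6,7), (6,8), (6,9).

Step 1: List the neighbors of each left vertex:
  1: 8, 9
  2: 7, 8, 10
  3: 7, 8, 9, 10
  4: (none)
  5: 7, 8, 9, 10
  6: 7, 8, 9

Step 2: Greedily match left vertices, then look for augmenting paths:
  Match 1 -- 8
  Match 2 -- 7
  Match 3 -- 9
  Match 5 -- 10
  No augmenting path remains.

Step 3: Verify this is maximum:
  Matching size 4 = min(|L|, |R|) = min(6, 4), which is an upper bound, so this matching is maximum.

Maximum matching: {(1,8), (2,7), (3,9), (5,10)}
Size: 4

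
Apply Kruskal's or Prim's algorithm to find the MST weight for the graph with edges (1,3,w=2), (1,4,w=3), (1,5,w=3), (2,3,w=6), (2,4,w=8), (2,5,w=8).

Apply Kruskal's algorithm (sort edges by weight, add if no cycle):

Sorted edges by weight:
  (1,3) w=2
  (1,4) w=3
  (1,5) w=3
  (2,3) w=6
  (2,4) w=8
  (2,5) w=8

Add edge (1,3) w=2 -- no cycle. Running total: 2
Add edge (1,4) w=3 -- no cycle. Running total: 5
Add edge (1,5) w=3 -- no cycle. Running total: 8
Add edge (2,3) w=6 -- no cycle. Running total: 14

MST edges: (1,3,w=2), (1,4,w=3), (1,5,w=3), (2,3,w=6)
Total MST weight: 2 + 3 + 3 + 6 = 14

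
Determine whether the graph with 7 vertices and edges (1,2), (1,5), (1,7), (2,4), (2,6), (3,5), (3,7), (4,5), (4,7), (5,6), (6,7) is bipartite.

Step 1: Attempt 2-coloring using BFS:
  Start at vertex 1, assign color 0
  Color vertex 2 with color 1 (neighbor of 1)
  Color vertex 5 with color 1 (neighbor of 1)
  Color vertex 7 with color 1 (neighbor of 1)
  Color vertex 4 with color 0 (neighbor of 2)
  Color vertex 6 with color 0 (neighbor of 2)
  Color vertex 3 with color 0 (neighbor of 5)

Step 2: 2-coloring succeeded. No conflicts found.
  Set A (color 0): {1, 3, 4, 6}
  Set B (color 1): {2, 5, 7}

The graph is bipartite with partition {1, 3, 4, 6}, {2, 5, 7}.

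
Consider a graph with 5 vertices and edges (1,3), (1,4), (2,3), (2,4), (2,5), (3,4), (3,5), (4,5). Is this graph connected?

Step 1: Build adjacency list from edges:
  1: 3, 4
  2: 3, 4, 5
  3: 1, 2, 4, 5
  4: 1, 2, 3, 5
  5: 2, 3, 4

Step 2: Run BFS/DFS from vertex 1:
  Visited: {1, 3, 4, 2, 5}
  Reached 5 of 5 vertices

Step 3: All 5 vertices reached from vertex 1, so the graph is connected.
Answer: Yes, the graph is connected.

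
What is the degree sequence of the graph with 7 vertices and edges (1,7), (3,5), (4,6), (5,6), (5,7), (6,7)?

Step 1: Count edges incident to each vertex:
  deg(1) = 1 (neighbors: 7)
  deg(2) = 0 (neighbors: none)
  deg(3) = 1 (neighbors: 5)
  deg(4) = 1 (neighbors: 6)
  deg(5) = 3 (neighbors: 3, 6, 7)
  deg(6) = 3 (neighbors: 4, 5, 7)
  deg(7) = 3 (neighbors: 1, 5, 6)

Step 2: Sort degrees in non-increasing order:
  Degrees: [1, 0, 1, 1, 3, 3, 3] -> sorted: [3, 3, 3, 1, 1, 1, 0]

Degree sequence: [3, 3, 3, 1, 1, 1, 0]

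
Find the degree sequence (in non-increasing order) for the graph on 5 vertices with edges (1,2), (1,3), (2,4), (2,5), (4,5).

Step 1: Count edges incident to each vertex:
  deg(1) = 2 (neighbors: 2, 3)
  deg(2) = 3 (neighbors: 1, 4, 5)
  deg(3) = 1 (neighbors: 1)
  deg(4) = 2 (neighbors: 2, 5)
  deg(5) = 2 (neighbors: 2, 4)

Step 2: Sort degrees in non-increasing order:
  Degrees: [2, 3, 1, 2, 2] -> sorted: [3, 2, 2, 2, 1]

Degree sequence: [3, 2, 2, 2, 1]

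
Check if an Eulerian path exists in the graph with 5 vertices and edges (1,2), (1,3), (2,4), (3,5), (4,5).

Step 1: Find the degree of each vertex:
  deg(1) = 2
  deg(2) = 2
  deg(3) = 2
  deg(4) = 2
  deg(5) = 2

Step 2: Count vertices with odd degree:
  All vertices have even degree (0 odd-degree vertices)

Step 3: Apply Euler's theorem:
  - Eulerian circuit exists iff graph is connected and all vertices have even degree
  - Eulerian path exists iff graph is connected and has 0 or 2 odd-degree vertices

Graph is connected with 0 odd-degree vertices.
Both Eulerian circuit and Eulerian path exist.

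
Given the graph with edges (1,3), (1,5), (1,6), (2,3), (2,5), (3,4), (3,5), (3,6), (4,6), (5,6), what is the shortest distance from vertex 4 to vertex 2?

Step 1: Build adjacency list:
  1: 3, 5, 6
  2: 3, 5
  3: 1, 2, 4, 5, 6
  4: 3, 6
  5: 1, 2, 3, 6
  6: 1, 3, 4, 5

Step 2: BFS from vertex 4 to find shortest path to 2:
  vertex 3 reached at distance 1
  vertex 6 reached at distance 1
  vertex 1 reached at distance 2
  vertex 2 reached at distance 2

Step 3: Shortest path: 4 -> 3 -> 2
Path length: 2 edges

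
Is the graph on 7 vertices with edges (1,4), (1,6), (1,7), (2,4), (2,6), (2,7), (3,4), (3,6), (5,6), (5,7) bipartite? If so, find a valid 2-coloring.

Step 1: Attempt 2-coloring using BFS:
  Start at vertex 1, assign color 0
  Color vertex 4 with color 1 (neighbor of 1)
  Color vertex 6 with color 1 (neighbor of 1)
  Color vertex 7 with color 1 (neighbor of 1)
  Color vertex 2 with color 0 (neighbor of 4)
  Color vertex 3 with color 0 (neighbor of 4)
  Color vertex 5 with color 0 (neighbor of 6)

Step 2: 2-coloring succeeded. No conflicts found.
  Set A (color 0): {1, 2, 3, 5}
  Set B (color 1): {4, 6, 7}

The graph is bipartite with partition {1, 2, 3, 5}, {4, 6, 7}.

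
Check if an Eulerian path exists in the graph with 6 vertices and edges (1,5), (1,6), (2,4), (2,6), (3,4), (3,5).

Step 1: Find the degree of each vertex:
  deg(1) = 2
  deg(2) = 2
  deg(3) = 2
  deg(4) = 2
  deg(5) = 2
  deg(6) = 2

Step 2: Count vertices with odd degree:
  All vertices have even degree (0 odd-degree vertices)

Step 3: Apply Euler's theorem:
  - Eulerian circuit exists iff graph is connected and all vertices have even degree
  - Eulerian path exists iff graph is connected and has 0 or 2 odd-degree vertices

Graph is connected with 0 odd-degree vertices.
Both Eulerian circuit and Eulerian path exist.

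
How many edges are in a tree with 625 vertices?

A tree on n vertices always has exactly n - 1 edges.
For n = 625: edges = 625 - 1 = 624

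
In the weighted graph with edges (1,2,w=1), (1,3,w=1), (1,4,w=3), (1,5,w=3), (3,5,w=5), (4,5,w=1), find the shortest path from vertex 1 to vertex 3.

Step 1: Build adjacency list with weights:
  1: 2(w=1), 3(w=1), 4(w=3), 5(w=3)
  2: 1(w=1)
  3: 1(w=1), 5(w=5)
  4: 1(w=3), 5(w=1)
  5: 1(w=3), 3(w=5), 4(w=1)

Step 2: Apply Dijkstra's algorithm from vertex 1:
  Visit vertex 1 (distance=0)
    Update dist[2] = 1
    Update dist[3] = 1
    Update dist[4] = 3
    Update dist[5] = 3
  Visit vertex 2 (distance=1)
  Visit vertex 3 (distance=1)

Step 3: Shortest path: 1 -> 3
Total weight: 1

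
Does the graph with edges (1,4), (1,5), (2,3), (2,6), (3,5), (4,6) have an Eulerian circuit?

Step 1: Find the degree of each vertex:
  deg(1) = 2
  deg(2) = 2
  deg(3) = 2
  deg(4) = 2
  deg(5) = 2
  deg(6) = 2

Step 2: Count vertices with odd degree:
  All vertices have even degree (0 odd-degree vertices)

Step 3: Apply Euler's theorem:
  - Eulerian circuit exists iff graph is connected and all vertices have even degree
  - Eulerian path exists iff graph is connected and has 0 or 2 odd-degree vertices

Graph is connected with 0 odd-degree vertices.
Both Eulerian circuit and Eulerian path exist.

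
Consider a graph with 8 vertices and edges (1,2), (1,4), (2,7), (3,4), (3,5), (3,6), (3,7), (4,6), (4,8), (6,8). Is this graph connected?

Step 1: Build adjacency list from edges:
  1: 2, 4
  2: 1, 7
  3: 4, 5, 6, 7
  4: 1, 3, 6, 8
  5: 3
  6: 3, 4, 8
  7: 2, 3
  8: 4, 6

Step 2: Run BFS/DFS from vertex 1:
  Visited: {1, 2, 4, 7, 3, 6, 8, 5}
  Reached 8 of 8 vertices

Step 3: All 8 vertices reached from vertex 1, so the graph is connected.
Answer: Yes, the graph is connected.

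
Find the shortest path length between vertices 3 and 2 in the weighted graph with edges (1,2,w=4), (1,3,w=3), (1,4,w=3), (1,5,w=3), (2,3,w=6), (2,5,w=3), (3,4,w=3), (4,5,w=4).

Step 1: Build adjacency list with weights:
  1: 2(w=4), 3(w=3), 4(w=3), 5(w=3)
  2: 1(w=4), 3(w=6), 5(w=3)
  3: 1(w=3), 2(w=6), 4(w=3)
  4: 1(w=3), 3(w=3), 5(w=4)
  5: 1(w=3), 2(w=3), 4(w=4)

Step 2: Apply Dijkstra's algorithm from vertex 3:
  Visit vertex 3 (distance=0)
    Update dist[1] = 3
    Update dist[2] = 6
    Update dist[4] = 3
  Visit vertex 1 (distance=3)
    Update dist[5] = 6
  Visit vertex 4 (distance=3)
  Visit vertex 2 (distance=6)

Step 3: Shortest path: 3 -> 2
Total weight: 6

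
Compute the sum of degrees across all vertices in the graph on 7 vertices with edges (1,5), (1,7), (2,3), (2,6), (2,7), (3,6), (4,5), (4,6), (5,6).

Step 1: Count edges incident to each vertex:
  deg(1) = 2 (neighbors: 5, 7)
  deg(2) = 3 (neighbors: 3, 6, 7)
  deg(3) = 2 (neighbors: 2, 6)
  deg(4) = 2 (neighbors: 5, 6)
  deg(5) = 3 (neighbors: 1, 4, 6)
  deg(6) = 4 (neighbors: 2, 3, 4, 5)
  deg(7) = 2 (neighbors: 1, 2)

Step 2: Sum all degrees:
  2 + 3 + 2 + 2 + 3 + 4 + 2 = 18

Verification: sum of degrees = 2 * |E| = 2 * 9 = 18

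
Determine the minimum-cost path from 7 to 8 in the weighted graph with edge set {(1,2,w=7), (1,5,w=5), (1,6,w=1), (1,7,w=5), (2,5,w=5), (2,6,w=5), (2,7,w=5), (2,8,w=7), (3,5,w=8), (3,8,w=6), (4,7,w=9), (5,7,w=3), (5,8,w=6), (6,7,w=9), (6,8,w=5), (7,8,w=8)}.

Step 1: Build adjacency list with weights:
  1: 2(w=7), 5(w=5), 6(w=1), 7(w=5)
  2: 1(w=7), 5(w=5), 6(w=5), 7(w=5), 8(w=7)
  3: 5(w=8), 8(w=6)
  4: 7(w=9)
  5: 1(w=5), 2(w=5), 3(w=8), 7(w=3), 8(w=6)
  6: 1(w=1), 2(w=5), 7(w=9), 8(w=5)
  7: 1(w=5), 2(w=5), 4(w=9), 5(w=3), 6(w=9), 8(w=8)
  8: 2(w=7), 3(w=6), 5(w=6), 6(w=5), 7(w=8)

Step 2: Apply Dijkstra's algorithm from vertex 7:
  Visit vertex 7 (distance=0)
    Update dist[1] = 5
    Update dist[2] = 5
    Update dist[4] = 9
    Update dist[5] = 3
    Update dist[6] = 9
    Update dist[8] = 8
  Visit vertex 5 (distance=3)
    Update dist[3] = 11
  Visit vertex 1 (distance=5)
    Update dist[6] = 6
  Visit vertex 2 (distance=5)
  Visit vertex 6 (distance=6)
  Visit vertex 8 (distance=8)

Step 3: Shortest path: 7 -> 8
Total weight: 8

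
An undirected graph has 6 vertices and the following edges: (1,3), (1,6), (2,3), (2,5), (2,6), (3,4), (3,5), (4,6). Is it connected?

Step 1: Build adjacency list from edges:
  1: 3, 6
  2: 3, 5, 6
  3: 1, 2, 4, 5
  4: 3, 6
  5: 2, 3
  6: 1, 2, 4

Step 2: Run BFS/DFS from vertex 1:
  Visited: {1, 3, 6, 2, 4, 5}
  Reached 6 of 6 vertices

Step 3: All 6 vertices reached from vertex 1, so the graph is connected.
Answer: Yes, the graph is connected.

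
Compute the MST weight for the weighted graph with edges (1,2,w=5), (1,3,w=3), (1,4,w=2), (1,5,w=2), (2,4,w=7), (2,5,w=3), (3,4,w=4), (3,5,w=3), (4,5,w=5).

Apply Kruskal's algorithm (sort edges by weight, add if no cycle):

Sorted edges by weight:
  (1,4) w=2
  (1,5) w=2
  (1,3) w=3
  (2,5) w=3
  (3,5) w=3
  (3,4) w=4
  (1,2) w=5
  (4,5) w=5
  (2,4) w=7

Add edge (1,4) w=2 -- no cycle. Running total: 2
Add edge (1,5) w=2 -- no cycle. Running total: 4
Add edge (1,3) w=3 -- no cycle. Running total: 7
Add edge (2,5) w=3 -- no cycle. Running total: 10

MST edges: (1,4,w=2), (1,5,w=2), (1,3,w=3), (2,5,w=3)
Total MST weight: 2 + 2 + 3 + 3 = 10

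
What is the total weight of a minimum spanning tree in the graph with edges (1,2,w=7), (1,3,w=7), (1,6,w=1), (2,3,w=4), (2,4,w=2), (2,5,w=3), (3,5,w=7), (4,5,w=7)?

Apply Kruskal's algorithm (sort edges by weight, add if no cycle):

Sorted edges by weight:
  (1,6) w=1
  (2,4) w=2
  (2,5) w=3
  (2,3) w=4
  (1,3) w=7
  (1,2) w=7
  (3,5) w=7
  (4,5) w=7

Add edge (1,6) w=1 -- no cycle. Running total: 1
Add edge (2,4) w=2 -- no cycle. Running total: 3
Add edge (2,5) w=3 -- no cycle. Running total: 6
Add edge (2,3) w=4 -- no cycle. Running total: 10
Add edge (1,3) w=7 -- no cycle. Running total: 17

MST edges: (1,6,w=1), (2,4,w=2), (2,5,w=3), (2,3,w=4), (1,3,w=7)
Total MST weight: 1 + 2 + 3 + 4 + 7 = 17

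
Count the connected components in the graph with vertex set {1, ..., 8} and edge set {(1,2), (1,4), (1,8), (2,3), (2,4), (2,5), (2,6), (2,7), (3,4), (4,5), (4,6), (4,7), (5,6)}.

Step 1: Build adjacency list from edges:
  1: 2, 4, 8
  2: 1, 3, 4, 5, 6, 7
  3: 2, 4
  4: 1, 2, 3, 5, 6, 7
  5: 2, 4, 6
  6: 2, 4, 5
  7: 2, 4
  8: 1

Step 2: Run BFS/DFS from vertex 1:
  Visited: {1, 2, 4, 8, 3, 5, 6, 7}
  Reached 8 of 8 vertices

Step 3: All 8 vertices reached from vertex 1, so the graph is connected.
Number of connected components: 1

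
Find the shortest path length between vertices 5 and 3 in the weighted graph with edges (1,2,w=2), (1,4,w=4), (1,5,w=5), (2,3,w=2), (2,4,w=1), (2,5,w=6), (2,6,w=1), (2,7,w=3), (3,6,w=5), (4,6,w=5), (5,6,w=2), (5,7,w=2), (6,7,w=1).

Step 1: Build adjacency list with weights:
  1: 2(w=2), 4(w=4), 5(w=5)
  2: 1(w=2), 3(w=2), 4(w=1), 5(w=6), 6(w=1), 7(w=3)
  3: 2(w=2), 6(w=5)
  4: 1(w=4), 2(w=1), 6(w=5)
  5: 1(w=5), 2(w=6), 6(w=2), 7(w=2)
  6: 2(w=1), 3(w=5), 4(w=5), 5(w=2), 7(w=1)
  7: 2(w=3), 5(w=2), 6(w=1)

Step 2: Apply Dijkstra's algorithm from vertex 5:
  Visit vertex 5 (distance=0)
    Update dist[1] = 5
    Update dist[2] = 6
    Update dist[6] = 2
    Update dist[7] = 2
  Visit vertex 6 (distance=2)
    Update dist[2] = 3
    Update dist[3] = 7
    Update dist[4] = 7
  Visit vertex 7 (distance=2)
  Visit vertex 2 (distance=3)
    Update dist[3] = 5
    Update dist[4] = 4
  Visit vertex 4 (distance=4)
  Visit vertex 1 (distance=5)
  Visit vertex 3 (distance=5)

Step 3: Shortest path: 5 -> 6 -> 2 -> 3
Total weight: 2 + 1 + 2 = 5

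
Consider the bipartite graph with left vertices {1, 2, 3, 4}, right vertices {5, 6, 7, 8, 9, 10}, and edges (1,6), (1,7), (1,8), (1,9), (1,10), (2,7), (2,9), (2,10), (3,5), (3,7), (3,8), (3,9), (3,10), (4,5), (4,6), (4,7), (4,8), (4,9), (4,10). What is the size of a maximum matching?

Step 1: List the neighbors of each left vertex:
  1: 6, 7, 8, 9, 10
  2: 7, 9, 10
  3: 5, 7, 8, 9, 10
  4: 5, 6, 7, 8, 9, 10

Step 2: Greedily match left vertices, then look for augmenting paths:
  Match 1 -- 6
  Match 2 -- 7
  Match 3 -- 5
  Match 4 -- 8
  No augmenting path remains.

Step 3: Verify this is maximum:
  Matching size 4 = min(|L|, |R|) = min(4, 6), which is an upper bound, so this matching is maximum.

Maximum matching: {(1,6), (2,7), (3,5), (4,8)}
Size: 4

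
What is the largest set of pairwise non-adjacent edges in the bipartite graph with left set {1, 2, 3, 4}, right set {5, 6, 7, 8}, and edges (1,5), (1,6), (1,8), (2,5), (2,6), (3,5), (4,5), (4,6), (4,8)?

Step 1: List the neighbors of each left vertex:
  1: 5, 6, 8
  2: 5, 6
  3: 5
  4: 5, 6, 8

Step 2: Greedily match left vertices, then look for augmenting paths:
  Match 1 -- 5
  Match 2 -- 6
  Match 4 -- 8
  No augmenting path remains.

Step 3: Verify this is maximum:
  Matching has size 3. The vertex set {5, 6, 8} covers every edge and has size 3; any matching has at most one edge per cover vertex, so 3 is maximum (König's theorem).

Maximum matching: {(1,5), (2,6), (4,8)}
Size: 3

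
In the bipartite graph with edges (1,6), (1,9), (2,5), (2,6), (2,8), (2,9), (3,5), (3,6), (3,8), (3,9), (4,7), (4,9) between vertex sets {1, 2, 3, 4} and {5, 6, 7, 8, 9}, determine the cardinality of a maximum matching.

Step 1: List the neighbors of each left vertex:
  1: 6, 9
  2: 5, 6, 8, 9
  3: 5, 6, 8, 9
  4: 7, 9

Step 2: Greedily match left vertices, then look for augmenting paths:
  Match 1 -- 6
  Match 2 -- 5
  Match 3 -- 8
  Match 4 -- 7
  No augmenting path remains.

Step 3: Verify this is maximum:
  Matching size 4 = min(|L|, |R|) = min(4, 5), which is an upper bound, so this matching is maximum.

Maximum matching: {(1,6), (2,5), (3,8), (4,7)}
Size: 4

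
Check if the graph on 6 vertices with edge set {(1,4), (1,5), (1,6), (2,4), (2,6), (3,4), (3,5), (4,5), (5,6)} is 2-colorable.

Step 1: Attempt 2-coloring using BFS:
  Start at vertex 1, assign color 0
  Color vertex 4 with color 1 (neighbor of 1)
  Color vertex 5 with color 1 (neighbor of 1)
  Color vertex 6 with color 1 (neighbor of 1)
  Color vertex 2 with color 0 (neighbor of 4)
  Color vertex 3 with color 0 (neighbor of 4)

Step 2: Conflict found! Vertices 4 and 5 are adjacent but have the same color.
This means the graph contains an odd cycle.

The graph is NOT bipartite.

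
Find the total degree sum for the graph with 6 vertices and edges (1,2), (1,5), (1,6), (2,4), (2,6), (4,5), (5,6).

Step 1: Count edges incident to each vertex:
  deg(1) = 3 (neighbors: 2, 5, 6)
  deg(2) = 3 (neighbors: 1, 4, 6)
  deg(3) = 0 (neighbors: none)
  deg(4) = 2 (neighbors: 2, 5)
  deg(5) = 3 (neighbors: 1, 4, 6)
  deg(6) = 3 (neighbors: 1, 2, 5)

Step 2: Sum all degrees:
  3 + 3 + 0 + 2 + 3 + 3 = 14

Verification: sum of degrees = 2 * |E| = 2 * 7 = 14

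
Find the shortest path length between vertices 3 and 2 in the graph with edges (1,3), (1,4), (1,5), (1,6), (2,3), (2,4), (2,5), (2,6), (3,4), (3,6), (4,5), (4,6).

Step 1: Build adjacency list:
  1: 3, 4, 5, 6
  2: 3, 4, 5, 6
  3: 1, 2, 4, 6
  4: 1, 2, 3, 5, 6
  5: 1, 2, 4
  6: 1, 2, 3, 4

Step 2: BFS from vertex 3 to find shortest path to 2:
  vertex 1 reached at distance 1
  vertex 2 reached at distance 1

Step 3: Shortest path: 3 -> 2
Path length: 1 edge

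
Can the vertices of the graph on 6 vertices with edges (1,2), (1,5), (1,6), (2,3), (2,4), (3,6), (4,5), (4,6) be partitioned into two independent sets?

Step 1: Attempt 2-coloring using BFS:
  Start at vertex 1, assign color 0
  Color vertex 2 with color 1 (neighbor of 1)
  Color vertex 5 with color 1 (neighbor of 1)
  Color vertex 6 with color 1 (neighbor of 1)
  Color vertex 3 with color 0 (neighbor of 2)
  Color vertex 4 with color 0 (neighbor of 2)

Step 2: 2-coloring succeeded. No conflicts found.
  Set A (color 0): {1, 3, 4}
  Set B (color 1): {2, 5, 6}

The graph is bipartite with partition {1, 3, 4}, {2, 5, 6}.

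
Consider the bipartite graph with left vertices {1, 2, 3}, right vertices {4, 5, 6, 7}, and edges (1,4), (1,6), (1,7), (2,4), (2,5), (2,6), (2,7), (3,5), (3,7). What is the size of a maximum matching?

Step 1: List the neighbors of each left vertex:
  1: 4, 6, 7
  2: 4, 5, 6, 7
  3: 5, 7

Step 2: Greedily match left vertices, then look for augmenting paths:
  Match 1 -- 4
  Match 2 -- 5
  Match 3 -- 7
  No augmenting path remains.

Step 3: Verify this is maximum:
  Matching size 3 = min(|L|, |R|) = min(3, 4), which is an upper bound, so this matching is maximum.

Maximum matching: {(1,4), (2,5), (3,7)}
Size: 3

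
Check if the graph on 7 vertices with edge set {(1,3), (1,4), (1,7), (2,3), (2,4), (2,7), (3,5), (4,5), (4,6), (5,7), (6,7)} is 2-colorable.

Step 1: Attempt 2-coloring using BFS:
  Start at vertex 1, assign color 0
  Color vertex 3 with color 1 (neighbor of 1)
  Color vertex 4 with color 1 (neighbor of 1)
  Color vertex 7 with color 1 (neighbor of 1)
  Color vertex 2 with color 0 (neighbor of 3)
  Color vertex 5 with color 0 (neighbor of 3)
  Color vertex 6 with color 0 (neighbor of 4)

Step 2: 2-coloring succeeded. No conflicts found.
  Set A (color 0): {1, 2, 5, 6}
  Set B (color 1): {3, 4, 7}

The graph is bipartite with partition {1, 2, 5, 6}, {3, 4, 7}.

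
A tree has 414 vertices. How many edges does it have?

A tree on n vertices always has exactly n - 1 edges.
For n = 414: edges = 414 - 1 = 413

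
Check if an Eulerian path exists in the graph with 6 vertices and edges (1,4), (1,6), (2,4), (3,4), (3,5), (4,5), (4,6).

Step 1: Find the degree of each vertex:
  deg(1) = 2
  deg(2) = 1
  deg(3) = 2
  deg(4) = 5
  deg(5) = 2
  deg(6) = 2

Step 2: Count vertices with odd degree:
  Odd-degree vertices: 2, 4 (2 total)

Step 3: Apply Euler's theorem:
  - Eulerian circuit exists iff graph is connected and all vertices have even degree
  - Eulerian path exists iff graph is connected and has 0 or 2 odd-degree vertices

Graph is connected with exactly 2 odd-degree vertices (2, 4).
Eulerian path exists (starting and ending at the odd-degree vertices), but no Eulerian circuit.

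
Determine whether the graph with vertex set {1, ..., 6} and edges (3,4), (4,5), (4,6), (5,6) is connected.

Step 1: Build adjacency list from edges:
  1: (none)
  2: (none)
  3: 4
  4: 3, 5, 6
  5: 4, 6
  6: 4, 5

Step 2: Run BFS/DFS from vertex 1:
  Visited: {1}
  Reached 1 of 6 vertices

Step 3: Only 1 of 6 vertices reached. Graph is disconnected.
Connected components: {1}, {2}, {3, 4, 5, 6}
Answer: No, the graph is not connected (3 components).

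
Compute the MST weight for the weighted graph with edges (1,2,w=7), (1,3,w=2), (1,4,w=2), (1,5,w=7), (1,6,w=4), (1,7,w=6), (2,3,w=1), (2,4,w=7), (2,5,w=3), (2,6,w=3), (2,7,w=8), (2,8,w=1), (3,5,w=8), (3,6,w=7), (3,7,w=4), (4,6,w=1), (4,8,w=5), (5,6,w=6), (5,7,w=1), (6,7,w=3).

Apply Kruskal's algorithm (sort edges by weight, add if no cycle):

Sorted edges by weight:
  (2,8) w=1
  (2,3) w=1
  (4,6) w=1
  (5,7) w=1
  (1,3) w=2
  (1,4) w=2
  (2,5) w=3
  (2,6) w=3
  (6,7) w=3
  (1,6) w=4
  (3,7) w=4
  (4,8) w=5
  (1,7) w=6
  (5,6) w=6
  (1,5) w=7
  (1,2) w=7
  (2,4) w=7
  (3,6) w=7
  (2,7) w=8
  (3,5) w=8

Add edge (2,8) w=1 -- no cycle. Running total: 1
Add edge (2,3) w=1 -- no cycle. Running total: 2
Add edge (4,6) w=1 -- no cycle. Running total: 3
Add edge (5,7) w=1 -- no cycle. Running total: 4
Add edge (1,3) w=2 -- no cycle. Running total: 6
Add edge (1,4) w=2 -- no cycle. Running total: 8
Add edge (2,5) w=3 -- no cycle. Running total: 11

MST edges: (2,8,w=1), (2,3,w=1), (4,6,w=1), (5,7,w=1), (1,3,w=2), (1,4,w=2), (2,5,w=3)
Total MST weight: 1 + 1 + 1 + 1 + 2 + 2 + 3 = 11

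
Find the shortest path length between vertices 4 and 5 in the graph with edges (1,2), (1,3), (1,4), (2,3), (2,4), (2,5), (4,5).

Step 1: Build adjacency list:
  1: 2, 3, 4
  2: 1, 3, 4, 5
  3: 1, 2
  4: 1, 2, 5
  5: 2, 4

Step 2: BFS from vertex 4 to find shortest path to 5:
  vertex 1 reached at distance 1
  vertex 2 reached at distance 1
  vertex 5 reached at distance 1

Step 3: Shortest path: 4 -> 5
Path length: 1 edge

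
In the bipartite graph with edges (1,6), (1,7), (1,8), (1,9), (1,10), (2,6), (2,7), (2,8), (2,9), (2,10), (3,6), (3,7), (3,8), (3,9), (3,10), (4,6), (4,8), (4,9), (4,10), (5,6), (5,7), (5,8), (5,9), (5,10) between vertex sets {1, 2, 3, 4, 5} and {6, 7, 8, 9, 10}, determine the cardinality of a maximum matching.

Step 1: List the neighbors of each left vertex:
  1: 6, 7, 8, 9, 10
  2: 6, 7, 8, 9, 10
  3: 6, 7, 8, 9, 10
  4: 6, 8, 9, 10
  5: 6, 7, 8, 9, 10

Step 2: Greedily match left vertices, then look for augmenting paths:
  Match 1 -- 6
  Match 2 -- 7
  Match 3 -- 8
  Match 4 -- 9
  Match 5 -- 10
  No augmenting path remains.

Step 3: Verify this is maximum:
  Matching size 5 = min(|L|, |R|) = min(5, 5), which is an upper bound, so this matching is maximum.

Maximum matching: {(1,6), (2,7), (3,8), (4,9), (5,10)}
Size: 5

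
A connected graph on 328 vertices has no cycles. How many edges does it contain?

A tree on n vertices always has exactly n - 1 edges.
For n = 328: edges = 328 - 1 = 327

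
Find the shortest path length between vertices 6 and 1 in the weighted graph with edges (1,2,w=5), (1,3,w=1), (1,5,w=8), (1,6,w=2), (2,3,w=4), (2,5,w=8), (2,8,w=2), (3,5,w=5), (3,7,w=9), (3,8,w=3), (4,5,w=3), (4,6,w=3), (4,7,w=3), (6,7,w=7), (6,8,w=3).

Step 1: Build adjacency list with weights:
  1: 2(w=5), 3(w=1), 5(w=8), 6(w=2)
  2: 1(w=5), 3(w=4), 5(w=8), 8(w=2)
  3: 1(w=1), 2(w=4), 5(w=5), 7(w=9), 8(w=3)
  4: 5(w=3), 6(w=3), 7(w=3)
  5: 1(w=8), 2(w=8), 3(w=5), 4(w=3)
  6: 1(w=2), 4(w=3), 7(w=7), 8(w=3)
  7: 3(w=9), 4(w=3), 6(w=7)
  8: 2(w=2), 3(w=3), 6(w=3)

Step 2: Apply Dijkstra's algorithm from vertex 6:
  Visit vertex 6 (distance=0)
    Update dist[1] = 2
    Update dist[4] = 3
    Update dist[7] = 7
    Update dist[8] = 3
  Visit vertex 1 (distance=2)
    Update dist[2] = 7
    Update dist[3] = 3
    Update dist[5] = 10

Step 3: Shortest path: 6 -> 1
Total weight: 2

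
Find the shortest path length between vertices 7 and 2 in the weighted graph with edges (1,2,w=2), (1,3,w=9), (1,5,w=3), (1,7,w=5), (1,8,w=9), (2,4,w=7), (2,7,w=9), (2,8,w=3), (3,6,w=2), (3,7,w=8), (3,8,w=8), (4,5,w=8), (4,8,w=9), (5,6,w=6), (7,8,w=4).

Step 1: Build adjacency list with weights:
  1: 2(w=2), 3(w=9), 5(w=3), 7(w=5), 8(w=9)
  2: 1(w=2), 4(w=7), 7(w=9), 8(w=3)
  3: 1(w=9), 6(w=2), 7(w=8), 8(w=8)
  4: 2(w=7), 5(w=8), 8(w=9)
  5: 1(w=3), 4(w=8), 6(w=6)
  6: 3(w=2), 5(w=6)
  7: 1(w=5), 2(w=9), 3(w=8), 8(w=4)
  8: 1(w=9), 2(w=3), 3(w=8), 4(w=9), 7(w=4)

Step 2: Apply Dijkstra's algorithm from vertex 7:
  Visit vertex 7 (distance=0)
    Update dist[1] = 5
    Update dist[2] = 9
    Update dist[3] = 8
    Update dist[8] = 4
  Visit vertex 8 (distance=4)
    Update dist[2] = 7
    Update dist[4] = 13
  Visit vertex 1 (distance=5)
    Update dist[5] = 8
  Visit vertex 2 (distance=7)

Step 3: Shortest path: 7 -> 1 -> 2
Total weight: 5 + 2 = 7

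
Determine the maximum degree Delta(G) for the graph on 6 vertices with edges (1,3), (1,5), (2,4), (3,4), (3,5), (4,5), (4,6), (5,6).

Step 1: Count edges incident to each vertex:
  deg(1) = 2 (neighbors: 3, 5)
  deg(2) = 1 (neighbors: 4)
  deg(3) = 3 (neighbors: 1, 4, 5)
  deg(4) = 4 (neighbors: 2, 3, 5, 6)
  deg(5) = 4 (neighbors: 1, 3, 4, 6)
  deg(6) = 2 (neighbors: 4, 5)

Step 2: Find maximum:
  max(2, 1, 3, 4, 4, 2) = 4 (vertex 4)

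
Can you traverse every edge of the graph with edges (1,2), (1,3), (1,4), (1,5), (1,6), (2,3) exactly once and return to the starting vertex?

Step 1: Find the degree of each vertex:
  deg(1) = 5
  deg(2) = 2
  deg(3) = 2
  deg(4) = 1
  deg(5) = 1
  deg(6) = 1

Step 2: Count vertices with odd degree:
  Odd-degree vertices: 1, 4, 5, 6 (4 total)

Step 3: Apply Euler's theorem:
  - Eulerian circuit exists iff graph is connected and all vertices have even degree
  - Eulerian path exists iff graph is connected and has 0 or 2 odd-degree vertices

Graph has 4 odd-degree vertices (need 0 or 2).
Neither Eulerian path nor Eulerian circuit exists.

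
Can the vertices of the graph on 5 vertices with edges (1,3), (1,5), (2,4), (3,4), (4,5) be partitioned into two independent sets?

Step 1: Attempt 2-coloring using BFS:
  Start at vertex 1, assign color 0
  Color vertex 3 with color 1 (neighbor of 1)
  Color vertex 5 with color 1 (neighbor of 1)
  Color vertex 4 with color 0 (neighbor of 3)
  Color vertex 2 with color 1 (neighbor of 4)

Step 2: 2-coloring succeeded. No conflicts found.
  Set A (color 0): {1, 4}
  Set B (color 1): {2, 3, 5}

The graph is bipartite with partition {1, 4}, {2, 3, 5}.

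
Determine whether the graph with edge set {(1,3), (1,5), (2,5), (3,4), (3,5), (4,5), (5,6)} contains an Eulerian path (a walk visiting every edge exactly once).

Step 1: Find the degree of each vertex:
  deg(1) = 2
  deg(2) = 1
  deg(3) = 3
  deg(4) = 2
  deg(5) = 5
  deg(6) = 1

Step 2: Count vertices with odd degree:
  Odd-degree vertices: 2, 3, 5, 6 (4 total)

Step 3: Apply Euler's theorem:
  - Eulerian circuit exists iff graph is connected and all vertices have even degree
  - Eulerian path exists iff graph is connected and has 0 or 2 odd-degree vertices

Graph has 4 odd-degree vertices (need 0 or 2).
Neither Eulerian path nor Eulerian circuit exists.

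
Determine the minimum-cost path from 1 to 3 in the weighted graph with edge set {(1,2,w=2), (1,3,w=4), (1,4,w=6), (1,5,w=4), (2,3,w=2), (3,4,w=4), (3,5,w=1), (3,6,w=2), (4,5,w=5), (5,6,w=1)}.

Step 1: Build adjacency list with weights:
  1: 2(w=2), 3(w=4), 4(w=6), 5(w=4)
  2: 1(w=2), 3(w=2)
  3: 1(w=4), 2(w=2), 4(w=4), 5(w=1), 6(w=2)
  4: 1(w=6), 3(w=4), 5(w=5)
  5: 1(w=4), 3(w=1), 4(w=5), 6(w=1)
  6: 3(w=2), 5(w=1)

Step 2: Apply Dijkstra's algorithm from vertex 1:
  Visit vertex 1 (distance=0)
    Update dist[2] = 2
    Update dist[3] = 4
    Update dist[4] = 6
    Update dist[5] = 4
  Visit vertex 2 (distance=2)
  Visit vertex 3 (distance=4)
    Update dist[6] = 6

Step 3: Shortest path: 1 -> 3
Total weight: 4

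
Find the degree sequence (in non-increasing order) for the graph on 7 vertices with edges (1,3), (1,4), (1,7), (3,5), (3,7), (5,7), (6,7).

Step 1: Count edges incident to each vertex:
  deg(1) = 3 (neighbors: 3, 4, 7)
  deg(2) = 0 (neighbors: none)
  deg(3) = 3 (neighbors: 1, 5, 7)
  deg(4) = 1 (neighbors: 1)
  deg(5) = 2 (neighbors: 3, 7)
  deg(6) = 1 (neighbors: 7)
  deg(7) = 4 (neighbors: 1, 3, 5, 6)

Step 2: Sort degrees in non-increasing order:
  Degrees: [3, 0, 3, 1, 2, 1, 4] -> sorted: [4, 3, 3, 2, 1, 1, 0]

Degree sequence: [4, 3, 3, 2, 1, 1, 0]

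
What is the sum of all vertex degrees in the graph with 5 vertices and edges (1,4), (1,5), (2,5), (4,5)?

Step 1: Count edges incident to each vertex:
  deg(1) = 2 (neighbors: 4, 5)
  deg(2) = 1 (neighbors: 5)
  deg(3) = 0 (neighbors: none)
  deg(4) = 2 (neighbors: 1, 5)
  deg(5) = 3 (neighbors: 1, 2, 4)

Step 2: Sum all degrees:
  2 + 1 + 0 + 2 + 3 = 8

Verification: sum of degrees = 2 * |E| = 2 * 4 = 8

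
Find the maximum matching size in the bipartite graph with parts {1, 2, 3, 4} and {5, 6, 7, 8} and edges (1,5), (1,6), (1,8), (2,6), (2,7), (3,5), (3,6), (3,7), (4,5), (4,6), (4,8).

Step 1: List the neighbors of each left vertex:
  1: 5, 6, 8
  2: 6, 7
  3: 5, 6, 7
  4: 5, 6, 8

Step 2: Greedily match left vertices, then look for augmenting paths:
  Match 1 -- 5
  Match 2 -- 6
  Match 3 -- 7
  Match 4 -- 8
  No augmenting path remains.

Step 3: Verify this is maximum:
  Matching size 4 = min(|L|, |R|) = min(4, 4), which is an upper bound, so this matching is maximum.

Maximum matching: {(1,5), (2,6), (3,7), (4,8)}
Size: 4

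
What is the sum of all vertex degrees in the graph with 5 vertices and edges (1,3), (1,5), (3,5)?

Step 1: Count edges incident to each vertex:
  deg(1) = 2 (neighbors: 3, 5)
  deg(2) = 0 (neighbors: none)
  deg(3) = 2 (neighbors: 1, 5)
  deg(4) = 0 (neighbors: none)
  deg(5) = 2 (neighbors: 1, 3)

Step 2: Sum all degrees:
  2 + 0 + 2 + 0 + 2 = 6

Verification: sum of degrees = 2 * |E| = 2 * 3 = 6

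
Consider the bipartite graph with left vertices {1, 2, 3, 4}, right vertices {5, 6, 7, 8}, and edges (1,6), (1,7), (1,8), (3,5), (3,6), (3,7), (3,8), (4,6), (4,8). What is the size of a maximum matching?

Step 1: List the neighbors of each left vertex:
  1: 6, 7, 8
  2: (none)
  3: 5, 6, 7, 8
  4: 6, 8

Step 2: Greedily match left vertices, then look for augmenting paths:
  Match 1 -- 6
  Match 3 -- 5
  Match 4 -- 8
  No augmenting path remains.

Step 3: Verify this is maximum:
  Matching has size 3. The vertex set {1, 3, 4} covers every edge and has size 3; any matching has at most one edge per cover vertex, so 3 is maximum (König's theorem).

Maximum matching: {(1,6), (3,5), (4,8)}
Size: 3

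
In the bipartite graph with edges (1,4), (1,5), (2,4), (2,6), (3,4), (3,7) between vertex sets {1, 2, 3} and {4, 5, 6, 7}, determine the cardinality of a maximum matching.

Step 1: List the neighbors of each left vertex:
  1: 4, 5
  2: 4, 6
  3: 4, 7

Step 2: Greedily match left vertices, then look for augmenting paths:
  Match 1 -- 4
  Match 2 -- 6
  Match 3 -- 7
  No augmenting path remains.

Step 3: Verify this is maximum:
  Matching size 3 = min(|L|, |R|) = min(3, 4), which is an upper bound, so this matching is maximum.

Maximum matching: {(1,4), (2,6), (3,7)}
Size: 3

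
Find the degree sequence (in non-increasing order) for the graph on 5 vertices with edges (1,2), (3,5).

Step 1: Count edges incident to each vertex:
  deg(1) = 1 (neighbors: 2)
  deg(2) = 1 (neighbors: 1)
  deg(3) = 1 (neighbors: 5)
  deg(4) = 0 (neighbors: none)
  deg(5) = 1 (neighbors: 3)

Step 2: Sort degrees in non-increasing order:
  Degrees: [1, 1, 1, 0, 1] -> sorted: [1, 1, 1, 1, 0]

Degree sequence: [1, 1, 1, 1, 0]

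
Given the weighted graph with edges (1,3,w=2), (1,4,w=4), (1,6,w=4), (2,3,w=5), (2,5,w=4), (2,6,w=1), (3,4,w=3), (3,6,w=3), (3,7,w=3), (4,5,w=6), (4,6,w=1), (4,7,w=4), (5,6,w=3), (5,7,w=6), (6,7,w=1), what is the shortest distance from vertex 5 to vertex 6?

Step 1: Build adjacency list with weights:
  1: 3(w=2), 4(w=4), 6(w=4)
  2: 3(w=5), 5(w=4), 6(w=1)
  3: 1(w=2), 2(w=5), 4(w=3), 6(w=3), 7(w=3)
  4: 1(w=4), 3(w=3), 5(w=6), 6(w=1), 7(w=4)
  5: 2(w=4), 4(w=6), 6(w=3), 7(w=6)
  6: 1(w=4), 2(w=1), 3(w=3), 4(w=1), 5(w=3), 7(w=1)
  7: 3(w=3), 4(w=4), 5(w=6), 6(w=1)

Step 2: Apply Dijkstra's algorithm from vertex 5:
  Visit vertex 5 (distance=0)
    Update dist[2] = 4
    Update dist[4] = 6
    Update dist[6] = 3
    Update dist[7] = 6
  Visit vertex 6 (distance=3)
    Update dist[1] = 7
    Update dist[3] = 6
    Update dist[4] = 4
    Update dist[7] = 4

Step 3: Shortest path: 5 -> 6
Total weight: 3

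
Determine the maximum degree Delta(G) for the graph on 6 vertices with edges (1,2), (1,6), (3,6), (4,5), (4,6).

Step 1: Count edges incident to each vertex:
  deg(1) = 2 (neighbors: 2, 6)
  deg(2) = 1 (neighbors: 1)
  deg(3) = 1 (neighbors: 6)
  deg(4) = 2 (neighbors: 5, 6)
  deg(5) = 1 (neighbors: 4)
  deg(6) = 3 (neighbors: 1, 3, 4)

Step 2: Find maximum:
  max(2, 1, 1, 2, 1, 3) = 3 (vertex 6)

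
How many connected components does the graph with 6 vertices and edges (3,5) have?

Step 1: Build adjacency list from edges:
  1: (none)
  2: (none)
  3: 5
  4: (none)
  5: 3
  6: (none)

Step 2: Run BFS/DFS from vertex 1:
  Visited: {1}
  Reached 1 of 6 vertices

Step 3: Only 1 of 6 vertices reached. Graph is disconnected.
Connected components: {1}, {2}, {3, 5}, {4}, {6}
Number of connected components: 5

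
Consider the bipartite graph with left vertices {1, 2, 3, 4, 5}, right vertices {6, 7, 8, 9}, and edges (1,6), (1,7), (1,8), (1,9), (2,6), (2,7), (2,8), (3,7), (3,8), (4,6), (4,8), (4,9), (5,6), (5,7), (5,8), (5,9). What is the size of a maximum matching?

Step 1: List the neighbors of each left vertex:
  1: 6, 7, 8, 9
  2: 6, 7, 8
  3: 7, 8
  4: 6, 8, 9
  5: 6, 7, 8, 9

Step 2: Greedily match left vertices, then look for augmenting paths:
  Match 1 -- 6
  Match 2 -- 7
  Match 3 -- 8
  Match 4 -- 9
  No augmenting path remains.

Step 3: Verify this is maximum:
  Matching size 4 = min(|L|, |R|) = min(5, 4), which is an upper bound, so this matching is maximum.

Maximum matching: {(1,6), (2,7), (3,8), (4,9)}
Size: 4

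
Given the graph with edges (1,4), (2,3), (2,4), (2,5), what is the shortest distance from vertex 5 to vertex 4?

Step 1: Build adjacency list:
  1: 4
  2: 3, 4, 5
  3: 2
  4: 1, 2
  5: 2

Step 2: BFS from vertex 5 to find shortest path to 4:
  vertex 2 reached at distance 1
  vertex 3 reached at distance 2
  vertex 4 reached at distance 2

Step 3: Shortest path: 5 -> 2 -> 4
Path length: 2 edges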